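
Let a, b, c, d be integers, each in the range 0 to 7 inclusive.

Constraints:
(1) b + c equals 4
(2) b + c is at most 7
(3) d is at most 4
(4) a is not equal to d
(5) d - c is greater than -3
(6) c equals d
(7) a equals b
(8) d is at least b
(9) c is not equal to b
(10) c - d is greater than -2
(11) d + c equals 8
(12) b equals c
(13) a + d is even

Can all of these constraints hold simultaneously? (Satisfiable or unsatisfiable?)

From constraints 6, 7, and 12, a = b = c = d, so a = d. But constraint 4 says a ≠ d. Contradiction.

Unsatisfiable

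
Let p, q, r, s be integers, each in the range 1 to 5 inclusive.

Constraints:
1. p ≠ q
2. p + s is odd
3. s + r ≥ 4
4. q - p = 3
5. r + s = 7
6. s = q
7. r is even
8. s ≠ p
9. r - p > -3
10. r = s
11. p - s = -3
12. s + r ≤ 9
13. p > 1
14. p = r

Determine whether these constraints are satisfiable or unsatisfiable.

Unsatisfiable

From constraints 6, 10, and 14, p = r = s = q, so p = q. But constraint 1 says p ≠ q. Contradiction.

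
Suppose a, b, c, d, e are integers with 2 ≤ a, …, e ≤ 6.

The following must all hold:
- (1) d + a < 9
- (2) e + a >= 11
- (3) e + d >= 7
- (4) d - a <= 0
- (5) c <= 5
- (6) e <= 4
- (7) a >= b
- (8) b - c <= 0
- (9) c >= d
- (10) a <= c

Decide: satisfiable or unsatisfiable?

Unsatisfiable

From constraint 6: e ≤ 4. From constraints 5 and 10: a ≤ c ≤ 5. Hence e + a ≤ 9. But constraint 2 requires e + a ≥ 11, and 11 > 9. Contradiction.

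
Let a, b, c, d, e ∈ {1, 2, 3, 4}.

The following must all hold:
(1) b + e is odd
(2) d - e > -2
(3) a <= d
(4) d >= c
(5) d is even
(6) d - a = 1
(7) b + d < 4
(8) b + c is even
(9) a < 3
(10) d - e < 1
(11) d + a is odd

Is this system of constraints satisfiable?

Take a = 1, b = 1, c = 1, d = 2, e = 2. Then constraint 2: d - e = 0; constraint 6: d - a = 1; constraint 7: b + d = 3, and every other listed constraint is also met.

Satisfiable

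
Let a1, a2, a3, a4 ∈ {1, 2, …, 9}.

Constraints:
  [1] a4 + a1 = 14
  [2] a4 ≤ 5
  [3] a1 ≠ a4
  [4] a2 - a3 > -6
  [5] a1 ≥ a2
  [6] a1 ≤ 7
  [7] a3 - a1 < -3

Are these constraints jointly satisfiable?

Unsatisfiable

From constraint 2: a4 ≤ 5. From constraint 6: a1 ≤ 7. Hence a4 + a1 ≤ 12. But constraint 1 requires a4 + a1 = 14, and 14 > 12. Contradiction.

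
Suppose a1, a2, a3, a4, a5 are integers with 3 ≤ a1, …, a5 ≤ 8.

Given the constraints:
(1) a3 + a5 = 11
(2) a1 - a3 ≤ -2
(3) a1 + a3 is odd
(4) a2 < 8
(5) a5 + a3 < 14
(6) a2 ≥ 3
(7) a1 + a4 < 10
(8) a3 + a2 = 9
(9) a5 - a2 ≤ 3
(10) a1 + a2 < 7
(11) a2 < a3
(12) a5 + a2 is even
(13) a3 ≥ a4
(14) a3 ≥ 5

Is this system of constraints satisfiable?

Try a1 = 3, a2 = 3, a3 = 6, a4 = 5, a5 = 5.
Check constraint 1: a3 + a5 = 11; constraint 2: a1 - a3 = -3; constraint 5: a5 + a3 = 11. The remaining constraints are straightforward to verify.

Satisfiable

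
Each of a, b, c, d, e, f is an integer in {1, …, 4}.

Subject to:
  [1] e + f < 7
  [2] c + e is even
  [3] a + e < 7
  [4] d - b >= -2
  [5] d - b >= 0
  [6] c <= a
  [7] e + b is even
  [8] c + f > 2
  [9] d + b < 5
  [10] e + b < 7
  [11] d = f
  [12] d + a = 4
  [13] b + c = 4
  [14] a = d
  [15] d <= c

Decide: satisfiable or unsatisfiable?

Satisfiable

Try a = 2, b = 2, c = 2, d = 2, e = 4, f = 2.
Check constraint 1: e + f = 6; constraint 3: a + e = 6; constraint 4: d - b = 0. The remaining constraints are straightforward to verify.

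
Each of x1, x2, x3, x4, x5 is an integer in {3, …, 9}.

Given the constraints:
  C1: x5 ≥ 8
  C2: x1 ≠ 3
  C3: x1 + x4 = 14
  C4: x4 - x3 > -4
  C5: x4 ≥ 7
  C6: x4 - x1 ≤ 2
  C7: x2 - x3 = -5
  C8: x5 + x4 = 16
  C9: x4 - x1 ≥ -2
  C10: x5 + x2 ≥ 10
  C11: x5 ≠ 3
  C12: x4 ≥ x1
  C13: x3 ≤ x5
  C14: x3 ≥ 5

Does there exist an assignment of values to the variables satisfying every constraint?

Take x1 = 7, x2 = 4, x3 = 9, x4 = 7, x5 = 9. Then constraint 3: x1 + x4 = 14; constraint 4: x4 - x3 = -2; constraint 6: x4 - x1 = 0, and every other listed constraint is also met.

Satisfiable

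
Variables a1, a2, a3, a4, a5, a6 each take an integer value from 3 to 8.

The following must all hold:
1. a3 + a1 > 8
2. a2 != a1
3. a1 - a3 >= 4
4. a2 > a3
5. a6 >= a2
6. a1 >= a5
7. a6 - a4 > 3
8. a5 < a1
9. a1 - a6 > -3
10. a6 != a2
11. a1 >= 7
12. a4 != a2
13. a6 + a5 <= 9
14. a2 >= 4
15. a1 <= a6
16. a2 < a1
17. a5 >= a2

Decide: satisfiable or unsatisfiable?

Unsatisfiable

From constraints 11 and 15: a6 ≥ a1 ≥ 7. From constraints 14 and 17: a5 ≥ a2 ≥ 4. Hence a6 + a5 ≥ 11. But constraint 13 requires a6 + a5 ≤ 9, and 9 < 11. Contradiction.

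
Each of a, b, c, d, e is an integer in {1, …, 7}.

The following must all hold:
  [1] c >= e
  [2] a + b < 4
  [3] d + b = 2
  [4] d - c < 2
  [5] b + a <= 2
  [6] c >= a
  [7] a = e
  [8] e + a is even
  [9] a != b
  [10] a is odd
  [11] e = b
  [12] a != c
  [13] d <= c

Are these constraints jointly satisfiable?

Unsatisfiable

From constraints 7 and 11, a = e = b, so a = b. But constraint 9 says a ≠ b. Contradiction.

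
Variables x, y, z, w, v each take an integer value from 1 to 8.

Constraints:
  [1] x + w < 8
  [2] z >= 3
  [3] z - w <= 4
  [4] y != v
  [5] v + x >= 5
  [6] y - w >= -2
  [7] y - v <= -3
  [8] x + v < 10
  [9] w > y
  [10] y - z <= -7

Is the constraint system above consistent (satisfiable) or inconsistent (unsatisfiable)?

Unsatisfiable

Constraints 3, 6, and 10 give y − w ≥ -2, w − z ≥ -4, z − y ≥ 7.
Adding all 3 inequalities: the left sides telescope to 0, and the right sides sum to (-2) + (-4) + 7 = 1. So 0 ≥ 1, which is false.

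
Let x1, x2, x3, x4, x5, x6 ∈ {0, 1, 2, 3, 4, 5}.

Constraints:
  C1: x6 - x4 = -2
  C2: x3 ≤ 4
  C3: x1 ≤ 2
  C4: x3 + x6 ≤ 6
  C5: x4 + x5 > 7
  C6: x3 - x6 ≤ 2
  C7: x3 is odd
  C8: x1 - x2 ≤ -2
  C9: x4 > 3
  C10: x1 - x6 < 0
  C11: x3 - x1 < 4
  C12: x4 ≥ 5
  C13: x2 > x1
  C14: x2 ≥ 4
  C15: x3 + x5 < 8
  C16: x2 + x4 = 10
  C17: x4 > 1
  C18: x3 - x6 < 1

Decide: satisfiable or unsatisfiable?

Try x1 = 2, x2 = 5, x3 = 3, x4 = 5, x5 = 3, x6 = 3.
Check constraint 1: x6 - x4 = -2; constraint 4: x3 + x6 = 6; constraint 5: x4 + x5 = 8. The remaining constraints are straightforward to verify.

Satisfiable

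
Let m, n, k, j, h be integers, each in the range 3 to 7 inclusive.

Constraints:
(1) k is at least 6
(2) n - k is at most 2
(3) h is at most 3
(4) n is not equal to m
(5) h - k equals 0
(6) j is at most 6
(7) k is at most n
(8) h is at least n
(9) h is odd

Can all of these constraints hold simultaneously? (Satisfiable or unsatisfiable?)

From constraints 1 and 7: n ≥ k and k ≥ 6, so n ≥ 6. From constraints 3 and 8: n ≤ h and h ≤ 3, so n ≤ 3. But 3 < 6, so no value of n works.

Unsatisfiable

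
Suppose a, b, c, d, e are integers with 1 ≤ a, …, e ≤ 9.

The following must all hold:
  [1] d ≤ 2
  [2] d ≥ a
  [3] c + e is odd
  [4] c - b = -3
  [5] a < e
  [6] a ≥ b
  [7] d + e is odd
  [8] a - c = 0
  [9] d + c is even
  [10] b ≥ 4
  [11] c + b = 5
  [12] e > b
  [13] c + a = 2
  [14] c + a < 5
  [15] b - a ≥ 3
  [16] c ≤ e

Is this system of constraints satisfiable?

Unsatisfiable

From constraints 6 and 10: a ≥ b and b ≥ 4, so a ≥ 4. From constraints 1 and 2: a ≤ d and d ≤ 2, so a ≤ 2. But 2 < 4, so no value of a works.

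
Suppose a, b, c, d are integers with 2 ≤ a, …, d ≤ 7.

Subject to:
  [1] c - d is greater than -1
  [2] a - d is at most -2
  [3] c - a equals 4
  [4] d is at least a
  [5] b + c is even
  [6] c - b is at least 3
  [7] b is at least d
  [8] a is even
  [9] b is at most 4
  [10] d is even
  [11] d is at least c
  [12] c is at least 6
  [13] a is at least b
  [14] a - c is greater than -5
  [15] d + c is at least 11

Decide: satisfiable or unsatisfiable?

Unsatisfiable

From constraints 11 and 12: d ≥ c and c ≥ 6, so d ≥ 6. From constraints 7 and 9: d ≤ b and b ≤ 4, so d ≤ 4. But 4 < 6, so no value of d works.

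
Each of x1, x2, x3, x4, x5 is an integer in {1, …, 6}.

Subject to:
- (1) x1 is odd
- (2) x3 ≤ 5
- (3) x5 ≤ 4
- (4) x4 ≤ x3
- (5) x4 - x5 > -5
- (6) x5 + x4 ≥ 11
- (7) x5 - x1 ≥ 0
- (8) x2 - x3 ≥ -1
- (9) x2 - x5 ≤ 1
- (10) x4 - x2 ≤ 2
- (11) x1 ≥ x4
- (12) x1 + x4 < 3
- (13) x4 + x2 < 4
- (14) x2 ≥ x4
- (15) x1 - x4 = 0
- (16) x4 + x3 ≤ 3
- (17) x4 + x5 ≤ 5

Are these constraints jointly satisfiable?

Unsatisfiable

From constraint 3: x5 ≤ 4. From constraints 2 and 4: x4 ≤ x3 ≤ 5. Hence x5 + x4 ≤ 9. But constraint 6 requires x5 + x4 ≥ 11, and 11 > 9. Contradiction.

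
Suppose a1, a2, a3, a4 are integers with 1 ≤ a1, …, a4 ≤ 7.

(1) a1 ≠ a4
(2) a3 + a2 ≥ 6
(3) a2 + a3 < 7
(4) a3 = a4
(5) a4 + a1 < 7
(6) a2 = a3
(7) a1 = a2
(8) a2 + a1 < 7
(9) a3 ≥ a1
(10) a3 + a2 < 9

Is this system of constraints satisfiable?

Unsatisfiable

From constraints 4, 6, and 7, a1 = a2 = a3 = a4, so a1 = a4. But constraint 1 says a1 ≠ a4. Contradiction.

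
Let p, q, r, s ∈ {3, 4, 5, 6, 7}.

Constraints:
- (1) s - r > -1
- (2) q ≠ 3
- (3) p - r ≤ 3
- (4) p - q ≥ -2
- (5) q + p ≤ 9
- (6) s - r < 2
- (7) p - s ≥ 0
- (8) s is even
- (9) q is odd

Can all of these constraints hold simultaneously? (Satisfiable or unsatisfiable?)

The assignment p = 4, q = 5, r = 4, s = 4 works:
  constraint 1 holds since s - r = 0.
  constraint 3 holds since p - r = 0.
  constraint 4 holds since p - q = -1.
The rest check out directly.

Satisfiable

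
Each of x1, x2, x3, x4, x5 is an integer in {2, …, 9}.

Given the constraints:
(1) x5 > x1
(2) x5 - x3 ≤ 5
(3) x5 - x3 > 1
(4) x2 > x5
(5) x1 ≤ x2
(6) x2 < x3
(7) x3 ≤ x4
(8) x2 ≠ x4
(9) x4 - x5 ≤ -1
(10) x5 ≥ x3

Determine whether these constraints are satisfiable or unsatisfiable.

Constraints 4, 6, 7, and 9 give x5 < x2, x2 < x3, x3 ≤ x4, x4 < x5. Chaining: x5 < x2 < x3 ≤ x4 < x5, which forces x5 < x5 — impossible.

Unsatisfiable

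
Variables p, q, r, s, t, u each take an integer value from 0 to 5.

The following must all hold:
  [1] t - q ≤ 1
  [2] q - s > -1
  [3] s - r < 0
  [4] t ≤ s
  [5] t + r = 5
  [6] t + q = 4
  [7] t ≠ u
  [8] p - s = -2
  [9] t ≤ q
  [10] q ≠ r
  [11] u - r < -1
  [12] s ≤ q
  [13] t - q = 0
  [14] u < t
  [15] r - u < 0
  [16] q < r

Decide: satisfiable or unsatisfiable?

Unsatisfiable

Constraints 4, 12, 14, 15, and 16 give q < r, r < u, u < t, t ≤ s, s ≤ q. Chaining: q < r < u < t ≤ s ≤ q, which forces q < q — impossible.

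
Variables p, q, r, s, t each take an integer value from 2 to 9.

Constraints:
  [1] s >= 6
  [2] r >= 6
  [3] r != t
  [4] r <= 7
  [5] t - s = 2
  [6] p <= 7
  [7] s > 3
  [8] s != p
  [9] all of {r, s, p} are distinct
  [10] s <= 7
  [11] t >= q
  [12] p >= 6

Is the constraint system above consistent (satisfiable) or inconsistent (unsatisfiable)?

Constraints 1, 2, 4, 6, 10, and 12 confine each of r, s, p to the 2 values {6, 7}.
Constraint 9 requires all 3 of them to be distinct, but only 2 values are available — impossible by the pigeonhole principle.

Unsatisfiable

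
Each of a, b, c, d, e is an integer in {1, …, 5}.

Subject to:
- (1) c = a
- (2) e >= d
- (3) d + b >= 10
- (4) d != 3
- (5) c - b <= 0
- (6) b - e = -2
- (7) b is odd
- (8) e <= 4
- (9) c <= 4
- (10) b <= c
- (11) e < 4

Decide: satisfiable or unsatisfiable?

From constraints 2 and 8: d ≤ e ≤ 4. From constraints 9 and 10: b ≤ c ≤ 4. Hence d + b ≤ 8. But constraint 3 requires d + b ≥ 10, and 10 > 8. Contradiction.

Unsatisfiable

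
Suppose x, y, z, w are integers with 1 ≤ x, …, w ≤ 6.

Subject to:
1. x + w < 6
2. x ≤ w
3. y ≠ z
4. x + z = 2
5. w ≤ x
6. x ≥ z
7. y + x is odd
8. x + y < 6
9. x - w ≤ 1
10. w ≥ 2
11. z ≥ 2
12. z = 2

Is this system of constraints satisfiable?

From constraints 5 and 10: x ≥ w ≥ 2. From constraint 11: z ≥ 2. Hence x + z ≥ 4. But constraint 4 requires x + z = 2, and 2 < 4. Contradiction.

Unsatisfiable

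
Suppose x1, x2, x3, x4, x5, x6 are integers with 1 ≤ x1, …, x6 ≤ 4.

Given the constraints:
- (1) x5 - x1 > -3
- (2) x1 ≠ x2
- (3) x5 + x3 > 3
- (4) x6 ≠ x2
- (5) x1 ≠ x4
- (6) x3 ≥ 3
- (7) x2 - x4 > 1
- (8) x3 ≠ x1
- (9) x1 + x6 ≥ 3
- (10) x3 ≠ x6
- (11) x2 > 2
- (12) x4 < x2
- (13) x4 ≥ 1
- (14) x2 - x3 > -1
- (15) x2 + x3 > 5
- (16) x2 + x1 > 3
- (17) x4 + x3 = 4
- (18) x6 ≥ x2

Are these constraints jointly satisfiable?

Satisfiable

The assignment x1 = 2, x2 = 3, x3 = 3, x4 = 1, x5 = 2, x6 = 4 works:
  constraint 1 holds since x5 - x1 = 0.
  constraint 3 holds since x5 + x3 = 5.
  constraint 7 holds since x2 - x4 = 2.
The rest check out directly.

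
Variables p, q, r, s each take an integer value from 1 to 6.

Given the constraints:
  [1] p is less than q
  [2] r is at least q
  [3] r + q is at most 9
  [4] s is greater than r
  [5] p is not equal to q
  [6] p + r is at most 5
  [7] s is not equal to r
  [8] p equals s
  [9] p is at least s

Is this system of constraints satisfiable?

Constraints 1, 2, 4, and 9 give r < s, s ≤ p, p < q, q ≤ r. Chaining: r < s ≤ p < q ≤ r, which forces r < r — impossible.

Unsatisfiable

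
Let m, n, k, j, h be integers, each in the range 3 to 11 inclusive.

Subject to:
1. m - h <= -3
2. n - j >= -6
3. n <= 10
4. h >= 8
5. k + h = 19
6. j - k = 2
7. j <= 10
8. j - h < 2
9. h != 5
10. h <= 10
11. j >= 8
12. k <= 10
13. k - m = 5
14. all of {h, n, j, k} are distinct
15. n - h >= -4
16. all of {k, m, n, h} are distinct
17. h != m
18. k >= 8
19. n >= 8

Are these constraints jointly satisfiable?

Unsatisfiable

Constraints 3, 4, 7, 10, 11, 12, 18, and 19 confine each of h, n, j, k to the 3 values {8, …, 10}.
Constraint 14 requires all 4 of them to be distinct, but only 3 values are available — impossible by the pigeonhole principle.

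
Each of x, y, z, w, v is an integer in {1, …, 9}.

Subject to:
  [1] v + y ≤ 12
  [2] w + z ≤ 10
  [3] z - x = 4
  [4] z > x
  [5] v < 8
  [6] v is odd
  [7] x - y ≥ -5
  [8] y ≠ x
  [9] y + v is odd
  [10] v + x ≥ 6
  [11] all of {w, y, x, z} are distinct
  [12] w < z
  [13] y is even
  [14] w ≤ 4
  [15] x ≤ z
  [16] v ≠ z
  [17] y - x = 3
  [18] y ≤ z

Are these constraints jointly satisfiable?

Satisfiable

Try x = 3, y = 6, z = 7, w = 2, v = 3.
Check constraint 1: v + y = 9; constraint 2: w + z = 9. The remaining constraints are straightforward to verify.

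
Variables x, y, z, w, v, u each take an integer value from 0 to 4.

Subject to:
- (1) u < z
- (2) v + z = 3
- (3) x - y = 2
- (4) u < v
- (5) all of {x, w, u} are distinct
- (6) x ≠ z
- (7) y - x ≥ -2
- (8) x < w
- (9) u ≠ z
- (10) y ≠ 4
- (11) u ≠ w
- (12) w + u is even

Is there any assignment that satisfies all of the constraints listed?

Satisfiable

One satisfying assignment is x = 3, y = 1, z = 2, w = 4, v = 1, u = 0.
For the less obvious constraints — constraint 2: v + z = 3; constraint 3: x - y = 2 — and the others hold by inspection.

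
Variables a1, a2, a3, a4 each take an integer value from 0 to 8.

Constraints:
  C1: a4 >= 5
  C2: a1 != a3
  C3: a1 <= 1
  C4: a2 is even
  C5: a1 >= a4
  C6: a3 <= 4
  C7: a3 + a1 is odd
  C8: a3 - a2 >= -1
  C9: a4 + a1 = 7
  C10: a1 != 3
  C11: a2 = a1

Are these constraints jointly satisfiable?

Unsatisfiable

From constraint 1: a4 ≥ 5. From constraints 3 and 5: a4 ≤ a1 and a1 ≤ 1, so a4 ≤ 1. But 1 < 5, so no value of a4 works.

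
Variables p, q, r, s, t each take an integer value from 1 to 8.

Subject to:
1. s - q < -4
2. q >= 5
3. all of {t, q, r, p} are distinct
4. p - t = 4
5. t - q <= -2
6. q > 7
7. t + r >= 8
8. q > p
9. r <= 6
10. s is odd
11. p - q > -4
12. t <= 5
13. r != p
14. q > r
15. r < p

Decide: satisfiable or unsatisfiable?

Satisfiable

Setting (p, q, r, s, t) = (7, 8, 6, 3, 3) satisfies everything: constraint 1: s - q = -5; constraint 4: p - t = 4, and the others follow.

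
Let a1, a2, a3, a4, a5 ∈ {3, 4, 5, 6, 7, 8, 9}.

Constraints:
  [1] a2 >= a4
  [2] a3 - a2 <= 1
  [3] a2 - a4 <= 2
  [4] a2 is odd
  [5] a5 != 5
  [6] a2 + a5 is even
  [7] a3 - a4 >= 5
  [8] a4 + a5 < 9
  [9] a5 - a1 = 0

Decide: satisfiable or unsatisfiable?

Unsatisfiable

Constraints 2, 3, and 7 give a4 − a2 ≥ -2, a2 − a3 ≥ -1, a3 − a4 ≥ 5.
Adding all 3 inequalities: the left sides telescope to 0, and the right sides sum to (-2) + (-1) + 5 = 2. So 0 ≥ 2, which is false.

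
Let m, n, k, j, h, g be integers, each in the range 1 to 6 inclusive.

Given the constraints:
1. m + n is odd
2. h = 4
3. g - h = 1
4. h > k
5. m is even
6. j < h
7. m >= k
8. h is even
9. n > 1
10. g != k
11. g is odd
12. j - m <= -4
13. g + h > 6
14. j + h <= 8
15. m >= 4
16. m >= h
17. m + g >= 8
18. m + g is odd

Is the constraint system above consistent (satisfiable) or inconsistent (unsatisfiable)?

Satisfiable

Setting (m, n, k, j, h, g) = (6, 5, 1, 2, 4, 5) satisfies everything: constraint 3: g - h = 1; constraint 12: j - m = -4, and the others follow.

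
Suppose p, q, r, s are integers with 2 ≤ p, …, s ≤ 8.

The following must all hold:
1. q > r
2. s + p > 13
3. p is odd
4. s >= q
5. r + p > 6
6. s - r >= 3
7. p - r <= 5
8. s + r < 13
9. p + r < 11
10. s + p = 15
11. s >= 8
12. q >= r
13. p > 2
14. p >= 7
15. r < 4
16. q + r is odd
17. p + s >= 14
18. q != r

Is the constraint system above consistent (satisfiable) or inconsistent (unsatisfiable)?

Take p = 7, q = 7, r = 2, s = 8. Then constraint 2: s + p = 15; constraint 5: r + p = 9; constraint 6: s - r = 6, and every other listed constraint is also met.

Satisfiable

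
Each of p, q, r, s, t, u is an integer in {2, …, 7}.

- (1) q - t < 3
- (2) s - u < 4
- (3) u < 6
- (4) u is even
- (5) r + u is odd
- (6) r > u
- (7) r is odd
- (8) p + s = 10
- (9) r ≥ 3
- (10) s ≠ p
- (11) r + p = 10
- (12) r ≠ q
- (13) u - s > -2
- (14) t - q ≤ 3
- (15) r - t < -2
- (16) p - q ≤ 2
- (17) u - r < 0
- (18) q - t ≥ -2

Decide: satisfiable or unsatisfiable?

Satisfiable

One satisfying assignment is p = 7, q = 7, r = 3, s = 3, t = 7, u = 2.
For the less obvious constraints — constraint 1: q - t = 0; constraint 2: s - u = 1; constraint 8: p + s = 10 — and the others hold by inspection.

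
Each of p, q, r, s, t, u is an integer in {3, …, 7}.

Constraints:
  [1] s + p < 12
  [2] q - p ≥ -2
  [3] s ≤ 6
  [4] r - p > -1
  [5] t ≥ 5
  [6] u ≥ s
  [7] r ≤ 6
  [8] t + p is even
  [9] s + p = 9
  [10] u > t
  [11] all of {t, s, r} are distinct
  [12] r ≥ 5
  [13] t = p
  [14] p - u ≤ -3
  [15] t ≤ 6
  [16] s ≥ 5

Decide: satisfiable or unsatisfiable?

Unsatisfiable

Constraints 3, 5, 7, 12, 15, and 16 confine each of t, s, r to the 2 values {5, 6}.
Constraint 11 requires all 3 of them to be distinct, but only 2 values are available — impossible by the pigeonhole principle.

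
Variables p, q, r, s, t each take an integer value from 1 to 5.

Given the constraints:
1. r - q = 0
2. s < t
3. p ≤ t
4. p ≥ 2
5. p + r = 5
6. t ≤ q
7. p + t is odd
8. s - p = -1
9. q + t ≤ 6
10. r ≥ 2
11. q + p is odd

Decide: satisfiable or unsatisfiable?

Satisfiable

Take p = 2, q = 3, r = 3, s = 1, t = 3. Then constraint 1: r - q = 0; constraint 5: p + r = 5; constraint 8: s - p = -1, and every other listed constraint is also met.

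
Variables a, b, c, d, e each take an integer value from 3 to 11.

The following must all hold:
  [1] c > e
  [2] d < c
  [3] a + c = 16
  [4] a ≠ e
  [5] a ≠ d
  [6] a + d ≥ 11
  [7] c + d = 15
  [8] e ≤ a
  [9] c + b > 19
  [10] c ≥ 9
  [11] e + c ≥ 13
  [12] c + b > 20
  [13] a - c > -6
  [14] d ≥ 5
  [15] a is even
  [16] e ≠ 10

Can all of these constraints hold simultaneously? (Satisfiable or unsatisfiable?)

Satisfiable

Try a = 6, b = 11, c = 10, d = 5, e = 4.
Check constraint 3: a + c = 16; constraint 6: a + d = 11; constraint 7: c + d = 15. The remaining constraints are straightforward to verify.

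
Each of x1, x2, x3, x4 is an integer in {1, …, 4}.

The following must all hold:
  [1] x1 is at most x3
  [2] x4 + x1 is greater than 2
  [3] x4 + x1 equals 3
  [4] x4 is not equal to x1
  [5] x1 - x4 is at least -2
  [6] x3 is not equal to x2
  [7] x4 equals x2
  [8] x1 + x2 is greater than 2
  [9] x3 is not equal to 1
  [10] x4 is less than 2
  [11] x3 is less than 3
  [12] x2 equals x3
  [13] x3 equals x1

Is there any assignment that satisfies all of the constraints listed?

From constraints 7, 12, and 13, x4 = x2 = x3 = x1, so x4 = x1. But constraint 4 says x4 ≠ x1. Contradiction.

Unsatisfiable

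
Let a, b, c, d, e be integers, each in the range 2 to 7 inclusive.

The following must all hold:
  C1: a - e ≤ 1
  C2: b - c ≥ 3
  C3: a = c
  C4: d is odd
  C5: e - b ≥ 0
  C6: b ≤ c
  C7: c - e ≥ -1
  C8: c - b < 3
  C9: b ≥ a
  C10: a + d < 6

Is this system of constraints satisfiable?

Constraints 2, 5, and 7 give c − e ≥ -1, e − b ≥ 0, b − c ≥ 3.
Adding all 3 inequalities: the left sides telescope to 0, and the right sides sum to (-1) + 0 + 3 = 2. So 0 ≥ 2, which is false.

Unsatisfiable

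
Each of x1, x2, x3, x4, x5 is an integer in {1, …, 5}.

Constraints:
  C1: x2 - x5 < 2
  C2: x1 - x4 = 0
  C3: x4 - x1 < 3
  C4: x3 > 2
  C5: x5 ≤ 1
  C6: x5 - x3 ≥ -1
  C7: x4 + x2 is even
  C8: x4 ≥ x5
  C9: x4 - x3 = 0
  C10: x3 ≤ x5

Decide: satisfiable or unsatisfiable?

Unsatisfiable

From constraint 4: x3 ≥ 3. From constraints 5 and 10: x3 ≤ x5 and x5 ≤ 1, so x3 ≤ 1. But 1 < 3, so no value of x3 works.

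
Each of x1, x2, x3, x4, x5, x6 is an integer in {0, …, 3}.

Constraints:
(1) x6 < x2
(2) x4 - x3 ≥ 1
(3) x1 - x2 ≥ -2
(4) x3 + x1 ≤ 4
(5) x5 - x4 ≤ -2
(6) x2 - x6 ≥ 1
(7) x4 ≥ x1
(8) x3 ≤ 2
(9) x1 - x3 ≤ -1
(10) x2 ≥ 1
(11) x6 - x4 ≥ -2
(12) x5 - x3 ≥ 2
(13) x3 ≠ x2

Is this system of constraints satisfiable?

Constraints 3, 5, 6, 9, 11, and 12 give x5 − x3 ≥ 2, x3 − x1 ≥ 1, x1 − x2 ≥ -2, x2 − x6 ≥ 1, x6 − x4 ≥ -2, x4 − x5 ≥ 2.
Adding all 6 inequalities: the left sides telescope to 0, and the right sides sum to 2 + 1 + (-2) + 1 + (-2) + 2 = 2. So 0 ≥ 2, which is false.

Unsatisfiable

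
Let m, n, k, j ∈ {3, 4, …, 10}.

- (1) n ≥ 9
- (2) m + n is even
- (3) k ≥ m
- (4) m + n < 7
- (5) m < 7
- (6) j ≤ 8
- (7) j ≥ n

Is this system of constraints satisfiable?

From constraint 1: n ≥ 9. From constraints 6 and 7: n ≤ j and j ≤ 8, so n ≤ 8. But 8 < 9, so no value of n works.

Unsatisfiable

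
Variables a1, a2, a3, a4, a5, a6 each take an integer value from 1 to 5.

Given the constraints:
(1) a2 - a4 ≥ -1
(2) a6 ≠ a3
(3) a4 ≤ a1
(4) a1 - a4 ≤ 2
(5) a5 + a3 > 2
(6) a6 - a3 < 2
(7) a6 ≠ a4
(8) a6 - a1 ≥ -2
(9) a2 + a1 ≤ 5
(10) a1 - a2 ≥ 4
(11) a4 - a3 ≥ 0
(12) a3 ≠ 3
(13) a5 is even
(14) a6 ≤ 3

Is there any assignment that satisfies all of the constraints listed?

Constraints 1, 4, and 10 give a2 − a4 ≥ -1, a4 − a1 ≥ -2, a1 − a2 ≥ 4.
Adding all 3 inequalities: the left sides telescope to 0, and the right sides sum to (-1) + (-2) + 4 = 1. So 0 ≥ 1, which is false.

Unsatisfiable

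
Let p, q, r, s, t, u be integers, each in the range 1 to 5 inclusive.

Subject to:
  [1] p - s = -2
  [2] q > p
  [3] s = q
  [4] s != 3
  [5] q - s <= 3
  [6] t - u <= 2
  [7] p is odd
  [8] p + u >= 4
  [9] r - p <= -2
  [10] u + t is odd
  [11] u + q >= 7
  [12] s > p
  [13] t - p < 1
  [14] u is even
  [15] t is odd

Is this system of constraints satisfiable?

Setting (p, q, r, s, t, u) = (3, 5, 1, 5, 1, 2) satisfies everything: constraint 1: p - s = -2; constraint 5: q - s = 0, and the others follow.

Satisfiable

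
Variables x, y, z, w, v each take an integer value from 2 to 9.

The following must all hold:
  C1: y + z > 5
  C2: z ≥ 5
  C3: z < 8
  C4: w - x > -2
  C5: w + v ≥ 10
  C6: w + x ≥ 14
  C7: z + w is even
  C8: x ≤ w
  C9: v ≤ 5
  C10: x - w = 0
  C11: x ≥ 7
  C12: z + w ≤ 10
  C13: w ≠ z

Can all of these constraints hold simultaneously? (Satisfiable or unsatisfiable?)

Unsatisfiable

From constraint 2: z ≥ 5. From constraints 8 and 11: w ≥ x ≥ 7. Hence z + w ≥ 12. But constraint 12 requires z + w ≤ 10, and 10 < 12. Contradiction.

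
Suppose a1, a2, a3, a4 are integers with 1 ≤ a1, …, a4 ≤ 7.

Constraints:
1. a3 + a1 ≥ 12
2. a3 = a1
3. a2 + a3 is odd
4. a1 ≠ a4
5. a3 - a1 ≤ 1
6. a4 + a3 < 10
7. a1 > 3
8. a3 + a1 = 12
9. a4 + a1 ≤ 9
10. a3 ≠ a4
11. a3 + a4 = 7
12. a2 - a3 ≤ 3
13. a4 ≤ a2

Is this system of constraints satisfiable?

Take a1 = 6, a2 = 7, a3 = 6, a4 = 1. Then constraint 1: a3 + a1 = 12; constraint 5: a3 - a1 = 0; constraint 6: a4 + a3 = 7, and every other listed constraint is also met.

Satisfiable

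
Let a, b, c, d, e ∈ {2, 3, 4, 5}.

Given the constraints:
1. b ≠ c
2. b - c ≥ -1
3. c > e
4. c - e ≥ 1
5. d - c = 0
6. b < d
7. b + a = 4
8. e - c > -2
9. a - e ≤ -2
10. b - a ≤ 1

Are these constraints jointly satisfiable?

Unsatisfiable

Constraints 2, 4, 9, and 10 give a − b ≥ -1, b − c ≥ -1, c − e ≥ 1, e − a ≥ 2.
Adding all 4 inequalities: the left sides telescope to 0, and the right sides sum to (-1) + (-1) + 1 + 2 = 1. So 0 ≥ 1, which is false.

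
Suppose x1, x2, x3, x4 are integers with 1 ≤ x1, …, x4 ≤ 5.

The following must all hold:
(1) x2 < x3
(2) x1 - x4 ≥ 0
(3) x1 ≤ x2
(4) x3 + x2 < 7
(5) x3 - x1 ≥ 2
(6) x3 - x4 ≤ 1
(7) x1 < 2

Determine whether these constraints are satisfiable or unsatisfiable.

Unsatisfiable

Constraints 2, 5, and 6 give x4 − x3 ≥ -1, x3 − x1 ≥ 2, x1 − x4 ≥ 0.
Adding all 3 inequalities: the left sides telescope to 0, and the right sides sum to (-1) + 2 + 0 = 1. So 0 ≥ 1, which is false.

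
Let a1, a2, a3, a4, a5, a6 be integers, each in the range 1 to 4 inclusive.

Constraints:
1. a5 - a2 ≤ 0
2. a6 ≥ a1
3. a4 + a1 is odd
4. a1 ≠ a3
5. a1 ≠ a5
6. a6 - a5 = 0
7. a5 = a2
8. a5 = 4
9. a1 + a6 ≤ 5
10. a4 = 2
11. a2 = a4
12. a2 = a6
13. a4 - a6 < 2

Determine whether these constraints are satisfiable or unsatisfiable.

Unsatisfiable

Constraint 8 fixes a5 = 4 and constraint 10 fixes a4 = 2. Constraints 7 and 11 give a5 = a2 = a4, so a5 = a4. But 4 ≠ 2 — contradiction.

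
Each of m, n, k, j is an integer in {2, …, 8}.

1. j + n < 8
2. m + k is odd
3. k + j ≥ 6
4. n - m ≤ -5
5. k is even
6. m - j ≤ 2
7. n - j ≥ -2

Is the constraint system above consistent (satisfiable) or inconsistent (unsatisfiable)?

Unsatisfiable

Constraints 4, 6, and 7 give m − n ≥ 5, n − j ≥ -2, j − m ≥ -2.
Adding all 3 inequalities: the left sides telescope to 0, and the right sides sum to 5 + (-2) + (-2) = 1. So 0 ≥ 1, which is false.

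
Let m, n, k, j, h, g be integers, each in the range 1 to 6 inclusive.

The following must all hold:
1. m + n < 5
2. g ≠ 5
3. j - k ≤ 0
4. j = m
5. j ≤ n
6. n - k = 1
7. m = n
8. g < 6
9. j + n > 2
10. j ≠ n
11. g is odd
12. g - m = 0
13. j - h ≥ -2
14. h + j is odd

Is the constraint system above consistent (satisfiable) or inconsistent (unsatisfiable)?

From constraints 4 and 7, j = m = n, so j = n. But constraint 10 says j ≠ n. Contradiction.

Unsatisfiable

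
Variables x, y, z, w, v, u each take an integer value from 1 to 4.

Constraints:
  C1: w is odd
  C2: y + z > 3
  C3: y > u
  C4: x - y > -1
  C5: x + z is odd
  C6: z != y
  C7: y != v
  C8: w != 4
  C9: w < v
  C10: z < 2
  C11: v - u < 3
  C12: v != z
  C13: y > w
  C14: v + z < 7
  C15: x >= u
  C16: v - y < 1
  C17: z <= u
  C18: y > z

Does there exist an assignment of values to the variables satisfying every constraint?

Satisfiable

The assignment x = 4, y = 4, z = 1, w = 1, v = 3, u = 1 works:
  constraint 2 holds since y + z = 5.
  constraint 4 holds since x - y = 0.
The rest check out directly.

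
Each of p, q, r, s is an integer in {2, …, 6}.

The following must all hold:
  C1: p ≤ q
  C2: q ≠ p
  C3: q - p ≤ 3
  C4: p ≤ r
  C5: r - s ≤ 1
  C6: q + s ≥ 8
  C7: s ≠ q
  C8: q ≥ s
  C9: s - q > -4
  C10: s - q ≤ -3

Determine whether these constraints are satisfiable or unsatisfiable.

Setting (p, q, r, s) = (3, 6, 3, 3) satisfies everything: constraint 3: q - p = 3; constraint 5: r - s = 0, and the others follow.

Satisfiable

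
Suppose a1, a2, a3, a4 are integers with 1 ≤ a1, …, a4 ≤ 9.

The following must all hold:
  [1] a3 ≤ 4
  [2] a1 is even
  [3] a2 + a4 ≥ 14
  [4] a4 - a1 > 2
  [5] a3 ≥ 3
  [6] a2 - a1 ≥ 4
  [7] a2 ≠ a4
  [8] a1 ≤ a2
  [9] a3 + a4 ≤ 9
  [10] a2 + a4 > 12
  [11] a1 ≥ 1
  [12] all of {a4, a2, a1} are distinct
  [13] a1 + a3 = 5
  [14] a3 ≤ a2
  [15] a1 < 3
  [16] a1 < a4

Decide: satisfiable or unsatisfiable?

Try a1 = 2, a2 = 9, a3 = 3, a4 = 6.
Check constraint 3: a2 + a4 = 15; constraint 4: a4 - a1 = 4; constraint 6: a2 - a1 = 7. The remaining constraints are straightforward to verify.

Satisfiable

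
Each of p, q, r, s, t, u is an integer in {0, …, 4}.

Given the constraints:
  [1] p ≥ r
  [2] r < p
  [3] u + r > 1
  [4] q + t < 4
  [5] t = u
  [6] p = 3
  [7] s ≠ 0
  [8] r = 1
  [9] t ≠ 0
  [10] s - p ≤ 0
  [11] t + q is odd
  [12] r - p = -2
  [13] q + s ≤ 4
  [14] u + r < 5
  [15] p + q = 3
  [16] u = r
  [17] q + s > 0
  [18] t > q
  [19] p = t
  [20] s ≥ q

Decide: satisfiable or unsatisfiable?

Unsatisfiable

Constraint 6 fixes p = 3 and constraint 8 fixes r = 1. Constraints 5, 16, and 19 give p = t = u = r, so p = r. But 3 ≠ 1 — contradiction.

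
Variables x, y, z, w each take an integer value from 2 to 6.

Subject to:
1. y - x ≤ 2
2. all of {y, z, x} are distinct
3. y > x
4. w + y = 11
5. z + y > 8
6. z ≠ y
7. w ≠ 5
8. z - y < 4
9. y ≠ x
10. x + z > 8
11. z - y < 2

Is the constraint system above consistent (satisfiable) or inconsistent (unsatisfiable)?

Satisfiable

Setting (x, y, z, w) = (4, 5, 6, 6) satisfies everything: constraint 1: y - x = 1; constraint 4: w + y = 11, and the others follow.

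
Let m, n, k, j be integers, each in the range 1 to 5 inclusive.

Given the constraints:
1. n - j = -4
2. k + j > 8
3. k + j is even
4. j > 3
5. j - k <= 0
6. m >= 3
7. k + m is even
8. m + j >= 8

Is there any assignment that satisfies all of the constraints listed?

Satisfiable

Take m = 5, n = 1, k = 5, j = 5. Then constraint 1: n - j = -4; constraint 2: k + j = 10; constraint 5: j - k = 0, and every other listed constraint is also met.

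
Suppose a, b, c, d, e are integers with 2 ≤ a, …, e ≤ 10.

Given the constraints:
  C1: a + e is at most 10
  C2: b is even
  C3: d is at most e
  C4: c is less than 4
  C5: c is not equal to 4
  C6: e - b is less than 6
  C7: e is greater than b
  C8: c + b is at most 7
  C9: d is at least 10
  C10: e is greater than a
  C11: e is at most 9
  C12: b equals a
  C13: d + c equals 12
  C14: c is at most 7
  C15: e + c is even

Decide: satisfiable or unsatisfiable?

Unsatisfiable

From constraints 3 and 9: e ≥ d and d ≥ 10, so e ≥ 10. From constraint 11: e ≤ 9. But 9 < 10, so no value of e works.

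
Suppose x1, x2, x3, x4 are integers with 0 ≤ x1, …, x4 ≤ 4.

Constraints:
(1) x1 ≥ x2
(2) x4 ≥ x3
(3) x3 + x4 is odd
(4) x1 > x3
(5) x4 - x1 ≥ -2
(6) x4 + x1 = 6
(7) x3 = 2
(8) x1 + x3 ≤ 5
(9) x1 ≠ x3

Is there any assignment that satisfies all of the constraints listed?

The assignment x1 = 3, x2 = 3, x3 = 2, x4 = 3 works:
  constraint 5 holds since x4 - x1 = 0.
  constraint 6 holds since x4 + x1 = 6.
The rest check out directly.

Satisfiable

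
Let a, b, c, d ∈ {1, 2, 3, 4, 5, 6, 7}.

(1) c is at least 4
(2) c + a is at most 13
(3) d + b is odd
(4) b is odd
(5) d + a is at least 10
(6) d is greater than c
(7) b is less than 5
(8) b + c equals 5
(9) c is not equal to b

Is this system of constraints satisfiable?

Satisfiable

Setting (a, b, c, d) = (7, 1, 4, 6) satisfies everything: constraint 2: c + a = 11; constraint 5: d + a = 13, and the others follow.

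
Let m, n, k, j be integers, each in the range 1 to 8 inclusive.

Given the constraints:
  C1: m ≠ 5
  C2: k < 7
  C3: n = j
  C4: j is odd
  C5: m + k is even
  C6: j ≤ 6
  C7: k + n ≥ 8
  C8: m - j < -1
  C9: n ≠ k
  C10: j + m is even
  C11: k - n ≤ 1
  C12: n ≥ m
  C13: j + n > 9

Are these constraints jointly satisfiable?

Satisfiable

Try m = 1, n = 5, k = 3, j = 5.
Check constraint 7: k + n = 8; constraint 8: m - j = -4. The remaining constraints are straightforward to verify.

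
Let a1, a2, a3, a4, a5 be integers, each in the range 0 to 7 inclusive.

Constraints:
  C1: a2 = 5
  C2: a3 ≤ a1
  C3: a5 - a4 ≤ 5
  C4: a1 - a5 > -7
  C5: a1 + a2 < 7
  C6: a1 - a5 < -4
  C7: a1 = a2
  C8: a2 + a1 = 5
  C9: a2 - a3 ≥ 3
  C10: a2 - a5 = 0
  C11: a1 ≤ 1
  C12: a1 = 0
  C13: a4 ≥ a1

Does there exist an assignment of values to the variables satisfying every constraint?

Constraint 12 fixes a1 = 0 and constraint 1 fixes a2 = 5, but constraint 7 requires a1 = a2. Since 0 ≠ 5, contradiction.

Unsatisfiable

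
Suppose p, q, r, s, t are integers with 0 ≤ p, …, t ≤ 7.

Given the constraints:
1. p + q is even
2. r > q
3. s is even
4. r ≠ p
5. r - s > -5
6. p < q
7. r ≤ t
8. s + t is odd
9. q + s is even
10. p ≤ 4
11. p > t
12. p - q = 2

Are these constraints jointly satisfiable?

Unsatisfiable

Constraints 2, 6, 7, and 11 give t < p, p < q, q < r, r ≤ t. Chaining: t < p < q < r ≤ t, which forces t < t — impossible.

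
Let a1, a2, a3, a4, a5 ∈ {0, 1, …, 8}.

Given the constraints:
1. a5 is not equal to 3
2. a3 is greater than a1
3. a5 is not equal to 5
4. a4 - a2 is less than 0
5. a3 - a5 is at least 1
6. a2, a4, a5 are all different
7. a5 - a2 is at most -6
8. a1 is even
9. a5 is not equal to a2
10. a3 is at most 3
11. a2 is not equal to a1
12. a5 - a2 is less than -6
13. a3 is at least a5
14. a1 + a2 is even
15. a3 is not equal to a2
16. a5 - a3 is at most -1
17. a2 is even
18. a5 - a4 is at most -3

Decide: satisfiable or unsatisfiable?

Satisfiable

The assignment a1 = 0, a2 = 8, a3 = 2, a4 = 5, a5 = 1 works:
  constraint 4 holds since a4 - a2 = -3.
  constraint 5 holds since a3 - a5 = 1.
  constraint 7 holds since a5 - a2 = -7.
The rest check out directly.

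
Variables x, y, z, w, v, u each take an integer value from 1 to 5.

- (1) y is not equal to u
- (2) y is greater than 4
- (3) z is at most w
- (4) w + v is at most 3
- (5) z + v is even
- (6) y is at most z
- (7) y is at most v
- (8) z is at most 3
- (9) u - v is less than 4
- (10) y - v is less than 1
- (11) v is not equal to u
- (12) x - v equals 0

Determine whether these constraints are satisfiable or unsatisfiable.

Unsatisfiable

From constraint 2: y ≥ 5. From constraints 6 and 8: y ≤ z and z ≤ 3, so y ≤ 3. But 3 < 5, so no value of y works.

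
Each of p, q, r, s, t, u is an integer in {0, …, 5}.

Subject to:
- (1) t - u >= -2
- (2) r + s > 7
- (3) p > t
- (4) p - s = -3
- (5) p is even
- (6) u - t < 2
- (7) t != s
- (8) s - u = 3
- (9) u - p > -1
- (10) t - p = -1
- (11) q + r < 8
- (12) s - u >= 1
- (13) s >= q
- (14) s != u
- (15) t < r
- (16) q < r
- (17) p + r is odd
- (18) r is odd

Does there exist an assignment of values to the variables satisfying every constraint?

Satisfiable

Try p = 2, q = 0, r = 5, s = 5, t = 1, u = 2.
Check constraint 1: t - u = -1; constraint 2: r + s = 10. The remaining constraints are straightforward to verify.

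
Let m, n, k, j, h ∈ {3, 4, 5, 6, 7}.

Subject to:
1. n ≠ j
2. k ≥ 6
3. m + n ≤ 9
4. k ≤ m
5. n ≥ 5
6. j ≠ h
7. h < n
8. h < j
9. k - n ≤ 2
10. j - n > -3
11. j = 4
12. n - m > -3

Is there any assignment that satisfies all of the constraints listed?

From constraints 2 and 4: m ≥ k ≥ 6. From constraint 5: n ≥ 5. Hence m + n ≥ 11. But constraint 3 requires m + n ≤ 9, and 9 < 11. Contradiction.

Unsatisfiable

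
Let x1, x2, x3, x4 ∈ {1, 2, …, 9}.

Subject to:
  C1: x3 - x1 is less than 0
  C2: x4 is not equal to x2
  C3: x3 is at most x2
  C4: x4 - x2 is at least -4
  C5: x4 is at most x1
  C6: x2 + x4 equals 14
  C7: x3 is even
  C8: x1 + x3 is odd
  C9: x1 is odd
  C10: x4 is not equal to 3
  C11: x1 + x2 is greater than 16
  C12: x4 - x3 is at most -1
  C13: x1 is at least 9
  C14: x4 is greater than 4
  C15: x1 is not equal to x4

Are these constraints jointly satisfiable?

Setting (x1, x2, x3, x4) = (9, 8, 8, 6) satisfies everything: constraint 1: x3 - x1 = -1; constraint 4: x4 - x2 = -2, and the others follow.

Satisfiable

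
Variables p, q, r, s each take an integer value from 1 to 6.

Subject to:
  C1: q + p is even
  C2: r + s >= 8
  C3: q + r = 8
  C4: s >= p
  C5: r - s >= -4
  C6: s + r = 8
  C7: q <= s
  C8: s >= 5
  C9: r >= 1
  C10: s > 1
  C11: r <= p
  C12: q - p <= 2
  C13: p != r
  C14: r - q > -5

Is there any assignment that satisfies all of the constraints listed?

Satisfiable

The assignment p = 4, q = 6, r = 2, s = 6 works:
  constraint 2 holds since r + s = 8.
  constraint 3 holds since q + r = 8.
  constraint 5 holds since r - s = -4.
The rest check out directly.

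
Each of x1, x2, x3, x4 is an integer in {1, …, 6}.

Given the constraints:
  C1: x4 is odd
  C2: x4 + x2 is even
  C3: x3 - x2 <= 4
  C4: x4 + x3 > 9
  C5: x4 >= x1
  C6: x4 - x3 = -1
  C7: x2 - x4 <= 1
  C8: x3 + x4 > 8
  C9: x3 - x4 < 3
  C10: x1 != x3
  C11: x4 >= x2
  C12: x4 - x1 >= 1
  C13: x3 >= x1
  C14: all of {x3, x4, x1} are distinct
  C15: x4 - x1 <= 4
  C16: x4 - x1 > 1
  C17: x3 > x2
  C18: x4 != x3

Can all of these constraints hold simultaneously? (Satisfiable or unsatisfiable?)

Satisfiable

One satisfying assignment is x1 = 3, x2 = 5, x3 = 6, x4 = 5.
For the less obvious constraints — constraint 3: x3 - x2 = 1; constraint 4: x4 + x3 = 11; constraint 6: x4 - x3 = -1 — and the others hold by inspection.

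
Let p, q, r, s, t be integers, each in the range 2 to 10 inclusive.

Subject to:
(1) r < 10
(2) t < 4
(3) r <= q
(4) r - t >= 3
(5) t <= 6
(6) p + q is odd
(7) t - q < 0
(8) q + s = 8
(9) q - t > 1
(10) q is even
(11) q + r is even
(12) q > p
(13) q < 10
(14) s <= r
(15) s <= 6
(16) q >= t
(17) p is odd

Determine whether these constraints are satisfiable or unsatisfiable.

Satisfiable

Setting (p, q, r, s, t) = (3, 6, 6, 2, 3) satisfies everything: constraint 4: r - t = 3; constraint 7: t - q = -3, and the others follow.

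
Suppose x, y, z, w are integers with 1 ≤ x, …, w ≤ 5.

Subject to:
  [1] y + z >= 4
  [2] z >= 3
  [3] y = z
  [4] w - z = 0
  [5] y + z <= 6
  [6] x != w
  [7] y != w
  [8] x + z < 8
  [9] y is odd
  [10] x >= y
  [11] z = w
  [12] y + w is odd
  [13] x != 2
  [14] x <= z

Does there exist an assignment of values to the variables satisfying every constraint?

From constraints 3 and 11, y = z = w, so y = w. But constraint 7 says y ≠ w. Contradiction.

Unsatisfiable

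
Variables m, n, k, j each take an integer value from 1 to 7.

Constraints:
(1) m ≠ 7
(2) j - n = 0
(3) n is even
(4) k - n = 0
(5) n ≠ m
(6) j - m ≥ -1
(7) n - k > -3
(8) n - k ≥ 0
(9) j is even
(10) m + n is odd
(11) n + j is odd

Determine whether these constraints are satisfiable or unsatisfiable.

Constraint 3 makes n even and constraint 9 makes j even, so n + j must be even. Constraint 11 says n + j is odd — contradiction.

Unsatisfiable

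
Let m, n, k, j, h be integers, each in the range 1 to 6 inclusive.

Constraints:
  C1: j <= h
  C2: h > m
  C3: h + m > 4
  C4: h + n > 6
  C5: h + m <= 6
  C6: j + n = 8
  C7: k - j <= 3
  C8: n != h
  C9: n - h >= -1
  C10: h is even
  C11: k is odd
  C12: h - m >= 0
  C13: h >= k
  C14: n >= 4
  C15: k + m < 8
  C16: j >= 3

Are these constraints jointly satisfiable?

Satisfiable

Setting (m, n, k, j, h) = (2, 5, 3, 3, 4) satisfies everything: constraint 3: h + m = 6; constraint 4: h + n = 9; constraint 5: h + m = 6, and the others follow.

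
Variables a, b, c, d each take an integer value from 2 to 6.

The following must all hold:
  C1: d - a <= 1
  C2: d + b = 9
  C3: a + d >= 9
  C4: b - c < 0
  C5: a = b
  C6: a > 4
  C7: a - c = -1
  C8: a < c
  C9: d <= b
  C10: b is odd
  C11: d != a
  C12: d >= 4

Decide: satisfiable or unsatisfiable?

Setting (a, b, c, d) = (5, 5, 6, 4) satisfies everything: constraint 1: d - a = -1; constraint 2: d + b = 9, and the others follow.

Satisfiable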